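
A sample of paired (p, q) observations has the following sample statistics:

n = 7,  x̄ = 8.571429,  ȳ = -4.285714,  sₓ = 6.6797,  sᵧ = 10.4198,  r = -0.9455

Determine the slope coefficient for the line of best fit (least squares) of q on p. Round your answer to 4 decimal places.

b = r · sᵧ/sₓ = -0.9455 · 10.4198/6.6797 = -1.474905

-1.4749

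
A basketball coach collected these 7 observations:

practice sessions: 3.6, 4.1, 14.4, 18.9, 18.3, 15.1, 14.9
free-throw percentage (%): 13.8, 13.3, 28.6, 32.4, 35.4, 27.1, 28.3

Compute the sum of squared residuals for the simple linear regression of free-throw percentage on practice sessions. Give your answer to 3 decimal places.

n = 7, Σx = 89.3, Σy = 178.9, Σxy = 2607.11, Σx² = 1379.25, Σy² = 5023.51
Sxx = Σx² − (Σx)²/n = 1379.25 − 1139.212857 = 240.037143
Sxy = Σxy − (Σx)(Σy)/n = 2607.11 − 2282.252857 = 324.857143
Syy = Σy² − (Σy)²/n = 5023.51 − 4572.172857 = 451.337143
b = Sxy/Sxx = 324.857143/240.037143 = 1.353362
SSE = Syy − b·Sxy = 451.337143 − 1.353362·324.857143 = 11.687837

11.688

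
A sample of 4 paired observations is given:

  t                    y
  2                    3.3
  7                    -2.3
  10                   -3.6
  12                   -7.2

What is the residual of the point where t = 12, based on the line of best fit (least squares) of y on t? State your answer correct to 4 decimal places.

n = 4, Σx = 31, Σy = -9.8, Σxy = -131.9, Σx² = 297
Sxx = Σx² − (Σx)²/n = 297 − 240.25 = 56.75
Sxy = Σxy − (Σx)(Σy)/n = -131.9 − (-75.95) = -55.95
b = Sxy/Sxx = -55.95/56.75 = -0.985903
a = ȳ − b·x̄ = -2.45 − (-0.985903)·7.75 = 5.190749
ŷ(12) = 5.190749 + (-0.985903)·12 = -6.640088
residual = y − ŷ = -7.2 − (-6.640088) = -0.559912

-0.5599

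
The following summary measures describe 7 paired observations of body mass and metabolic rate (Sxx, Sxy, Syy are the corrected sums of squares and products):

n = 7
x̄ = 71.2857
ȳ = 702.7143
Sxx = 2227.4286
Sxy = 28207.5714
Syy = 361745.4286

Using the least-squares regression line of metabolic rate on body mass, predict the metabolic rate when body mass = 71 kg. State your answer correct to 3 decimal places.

b = Sxy/Sxx = 28207.5714/2227.4286 = 12.663738
a = ȳ − b·x̄ = 702.7143 − 12.663738·71.2857 = -200.029102
ŷ(71) = a + b·71 = -200.029102 + 12.663738·71 = 699.096270

699.096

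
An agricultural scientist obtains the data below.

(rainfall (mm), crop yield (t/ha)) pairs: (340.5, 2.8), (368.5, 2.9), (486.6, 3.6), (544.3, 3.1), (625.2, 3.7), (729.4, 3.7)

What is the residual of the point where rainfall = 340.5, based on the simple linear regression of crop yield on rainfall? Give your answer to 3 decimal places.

-0.090

n = 6, Σx = 3094.5, Σy = 19.8, Σxy = 10473.16, Σx² = 1707673.95
Sxx = Σx² − (Σx)²/n = 1707673.95 − 1595988.375 = 111685.575
Sxy = Σxy − (Σx)(Σy)/n = 10473.16 − 10211.85 = 261.31
b = Sxy/Sxx = 261.31/111685.575 = 0.002340
a = ȳ − b·x̄ = 3.3 − 0.002340·515.75 = 2.093303
ŷ(340.5) = 2.093303 + 0.002340·340.5 = 2.889969
residual = y − ŷ = 2.8 − 2.889969 = -0.089969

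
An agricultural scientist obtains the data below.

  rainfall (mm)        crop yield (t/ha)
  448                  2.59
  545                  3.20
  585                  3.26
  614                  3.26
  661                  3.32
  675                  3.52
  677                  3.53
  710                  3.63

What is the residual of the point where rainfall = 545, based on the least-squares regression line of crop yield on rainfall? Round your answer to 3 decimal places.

0.159

n = 8, Σx = 4915, Σy = 26.31, Σxy = 16350.69, Σx² = 3071925
Sxx = Σx² − (Σx)²/n = 3071925 − 3019653.125 = 52271.875
Sxy = Σxy − (Σx)(Σy)/n = 16350.69 − 16164.20625 = 186.48375
b = Sxy/Sxx = 186.48375/52271.875 = 0.003568
a = ȳ − b·x̄ = 3.28875 − 0.003568·614.375 = 1.096922
ŷ(545) = 1.096922 + 0.003568·545 = 3.041250
residual = y − ŷ = 3.20 − 3.041250 = 0.158750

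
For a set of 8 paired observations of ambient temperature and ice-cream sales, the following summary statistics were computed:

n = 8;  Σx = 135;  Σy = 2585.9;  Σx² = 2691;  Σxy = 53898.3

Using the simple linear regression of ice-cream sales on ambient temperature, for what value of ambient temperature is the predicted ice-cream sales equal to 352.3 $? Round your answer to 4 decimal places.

Sxx = Σx² − (Σx)²/n = 2691 − 2278.125 = 412.875
Sxy = Σxy − (Σx)(Σy)/n = 53898.3 − 43637.0625 = 10261.2375
b = Sxy/Sxx = 10261.2375/412.875 = 24.853134
a = ȳ − b·x̄ = 323.2375 − 24.853134·16.875 = -96.159128
Set a + b·x = 352.3: x = (352.3 − (-96.159128)) / 24.853134 = 18.044370

18.0444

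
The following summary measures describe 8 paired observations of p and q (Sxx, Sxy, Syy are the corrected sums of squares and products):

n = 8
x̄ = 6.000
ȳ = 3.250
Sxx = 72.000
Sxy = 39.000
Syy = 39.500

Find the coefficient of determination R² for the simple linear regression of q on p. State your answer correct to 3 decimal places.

0.535

R² = Sxy²/(Sxx·Syy) = (39)²/(72·39.5) = 0.534810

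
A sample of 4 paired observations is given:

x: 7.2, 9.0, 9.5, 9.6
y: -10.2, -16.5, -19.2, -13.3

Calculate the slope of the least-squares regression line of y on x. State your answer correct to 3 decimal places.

-2.570

n = 4, Σx = 35.3, Σy = -59.2, Σxy = -532.02, Σx² = 315.25
Sxx = Σx² − (Σx)²/n = 315.25 − 311.5225 = 3.7275
Sxy = Σxy − (Σx)(Σy)/n = -532.02 − (-522.44) = -9.58
b = Sxy/Sxx = -9.58/3.7275 = -2.570087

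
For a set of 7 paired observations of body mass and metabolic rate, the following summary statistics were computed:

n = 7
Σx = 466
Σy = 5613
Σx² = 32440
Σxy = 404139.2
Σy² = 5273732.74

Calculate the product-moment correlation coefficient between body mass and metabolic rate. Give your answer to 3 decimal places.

0.921

Sxx = Σx² − (Σx)²/n = 32440 − 31022.285714 = 1417.714286
Sxy = Σxy − (Σx)(Σy)/n = 404139.2 − 373665.428571 = 30473.771429
Syy = Σy² − (Σy)²/n = 5273732.74 − 4500824.142857 = 772908.597143
r = Sxy/√(Sxx·Syy) = 30473.771429/√(1095763559.720816) = 30473.771429/33102.319552 = 0.920593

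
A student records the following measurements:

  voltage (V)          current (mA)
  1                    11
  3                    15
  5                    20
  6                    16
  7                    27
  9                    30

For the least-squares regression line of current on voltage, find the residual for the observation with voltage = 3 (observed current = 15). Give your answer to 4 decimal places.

0.2694

n = 6, Σx = 31, Σy = 119, Σxy = 711, Σx² = 201
Sxx = Σx² − (Σx)²/n = 201 − 160.166667 = 40.833333
Sxy = Σxy − (Σx)(Σy)/n = 711 − 614.833333 = 96.166667
b = Sxy/Sxx = 96.166667/40.833333 = 2.355102
a = ȳ − b·x̄ = 19.833333 − 2.355102·5.166667 = 7.665306
ŷ(3) = 7.665306 + 2.355102·3 = 14.730612
residual = y − ŷ = 15 − 14.730612 = 0.269388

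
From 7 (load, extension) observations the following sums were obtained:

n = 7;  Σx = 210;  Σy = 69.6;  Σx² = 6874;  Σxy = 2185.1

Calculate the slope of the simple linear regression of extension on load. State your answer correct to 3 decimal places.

0.169

Sxx = Σx² − (Σx)²/n = 6874 − 6300 = 574
Sxy = Σxy − (Σx)(Σy)/n = 2185.1 − 2088 = 97.1
b = Sxy/Sxx = 97.1/574 = 0.169164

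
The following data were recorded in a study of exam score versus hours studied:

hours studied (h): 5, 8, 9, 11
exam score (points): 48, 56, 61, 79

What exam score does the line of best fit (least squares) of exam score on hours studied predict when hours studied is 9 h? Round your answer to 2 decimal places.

64.72

n = 4, Σx = 33, Σy = 244, Σxy = 2106, Σx² = 291
Sxx = Σx² − (Σx)²/n = 291 − 272.25 = 18.75
Sxy = Σxy − (Σx)(Σy)/n = 2106 − 2013 = 93
b = Sxy/Sxx = 93/18.75 = 4.96
a = ȳ − b·x̄ = 61 − 4.96·8.25 = 20.08
ŷ(9) = a + b·9 = 20.08 + 4.96·9 = 64.72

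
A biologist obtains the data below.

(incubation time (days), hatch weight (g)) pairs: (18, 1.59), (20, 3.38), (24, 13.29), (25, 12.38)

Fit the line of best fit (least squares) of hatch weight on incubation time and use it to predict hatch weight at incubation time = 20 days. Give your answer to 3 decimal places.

n = 4, Σx = 87, Σy = 30.64, Σxy = 724.68, Σx² = 1925
Sxx = Σx² − (Σx)²/n = 1925 − 1892.25 = 32.75
Sxy = Σxy − (Σx)(Σy)/n = 724.68 − 666.42 = 58.26
b = Sxy/Sxx = 58.26/32.75 = 1.778931
a = ȳ − b·x̄ = 7.66 − 1.778931·21.75 = -31.031756
ŷ(20) = a + b·20 = -31.031756 + 1.778931·20 = 4.546870

4.547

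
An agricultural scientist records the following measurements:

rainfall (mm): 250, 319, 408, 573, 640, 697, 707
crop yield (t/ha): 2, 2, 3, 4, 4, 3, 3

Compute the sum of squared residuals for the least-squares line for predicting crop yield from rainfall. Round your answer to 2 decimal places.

n = 7, Σx = 3594, Σy = 21, Σxy = 11426, Σx² = 2054312, Σy² = 67
Sxx = Σx² − (Σx)²/n = 2054312 − 1845262.285714 = 209049.714286
Sxy = Σxy − (Σx)(Σy)/n = 11426 − 10782 = 644
Syy = Σy² − (Σy)²/n = 67 − 63 = 4
b = Sxy/Sxx = 644/209049.714286 = 0.003081
SSE = Syy − b·Sxy = 4 − 0.003081·644 = 2.016089

2.02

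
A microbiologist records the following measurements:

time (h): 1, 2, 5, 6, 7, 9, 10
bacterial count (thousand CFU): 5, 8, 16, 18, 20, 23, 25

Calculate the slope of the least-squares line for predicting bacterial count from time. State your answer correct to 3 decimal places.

n = 7, Σx = 40, Σy = 115, Σxy = 806, Σx² = 296
Sxx = Σx² − (Σx)²/n = 296 − 228.571429 = 67.428571
Sxy = Σxy − (Σx)(Σy)/n = 806 − 657.142857 = 148.857143
b = Sxy/Sxx = 148.857143/67.428571 = 2.207627

2.208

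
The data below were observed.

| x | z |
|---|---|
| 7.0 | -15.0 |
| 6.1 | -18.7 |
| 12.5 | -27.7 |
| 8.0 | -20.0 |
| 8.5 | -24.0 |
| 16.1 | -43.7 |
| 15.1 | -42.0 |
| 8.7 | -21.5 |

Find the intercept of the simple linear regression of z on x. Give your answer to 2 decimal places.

1.30

n = 8, Σx = 82, Σy = -212.6, Σxy = -2454.14, Σx² = 941.62
Sxx = Σx² − (Σx)²/n = 941.62 − 840.5 = 101.12
Sxy = Σxy − (Σx)(Σy)/n = -2454.14 − (-2179.15) = -274.99
b = Sxy/Sxx = -274.99/101.12 = -2.719442
a = ȳ − b·x̄ = -26.575 − (-2.719442)·10.25 = 1.299283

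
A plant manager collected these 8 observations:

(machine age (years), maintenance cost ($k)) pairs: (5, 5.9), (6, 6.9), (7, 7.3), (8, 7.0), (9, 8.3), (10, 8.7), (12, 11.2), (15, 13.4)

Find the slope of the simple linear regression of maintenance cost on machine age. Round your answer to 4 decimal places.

0.7474

n = 8, Σx = 72, Σy = 68.7, Σxy = 675.1, Σx² = 724
Sxx = Σx² − (Σx)²/n = 724 − 648 = 76
Sxy = Σxy − (Σx)(Σy)/n = 675.1 − 618.3 = 56.8
b = Sxy/Sxx = 56.8/76 = 0.747368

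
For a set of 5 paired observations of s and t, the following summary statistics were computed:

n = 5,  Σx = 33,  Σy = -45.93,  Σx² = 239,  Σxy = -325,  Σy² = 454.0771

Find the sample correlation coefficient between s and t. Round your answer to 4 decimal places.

-0.8372

Sxx = Σx² − (Σx)²/n = 239 − 217.8 = 21.2
Sxy = Σxy − (Σx)(Σy)/n = -325 − (-303.138) = -21.862
Syy = Σy² − (Σy)²/n = 454.0771 − 421.91298 = 32.16412
r = Sxy/√(Sxx·Syy) = -21.862/√(681.879344) = -21.862/26.112820 = -0.837213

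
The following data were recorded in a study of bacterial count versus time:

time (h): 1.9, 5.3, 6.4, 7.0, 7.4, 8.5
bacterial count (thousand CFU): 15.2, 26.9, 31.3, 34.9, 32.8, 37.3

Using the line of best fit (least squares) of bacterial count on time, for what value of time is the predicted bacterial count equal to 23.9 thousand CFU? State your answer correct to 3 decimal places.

n = 6, Σx = 36.5, Σy = 178.4, Σxy = 1175.84, Σx² = 248.67
Sxx = Σx² − (Σx)²/n = 248.67 − 222.041667 = 26.628333
Sxy = Σxy − (Σx)(Σy)/n = 1175.84 − 1085.266667 = 90.573333
b = Sxy/Sxx = 90.573333/26.628333 = 3.401389
a = ȳ − b·x̄ = 29.733333 − 3.401389·6.083333 = 9.041547
Set a + b·x = 23.9: x = (23.9 − 9.041547) / 3.401389 = 4.368348

4.368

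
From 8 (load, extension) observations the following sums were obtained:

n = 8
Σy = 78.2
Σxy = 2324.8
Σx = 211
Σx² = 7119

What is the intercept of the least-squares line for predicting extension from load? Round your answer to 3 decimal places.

5.323

Sxx = Σx² − (Σx)²/n = 7119 − 5565.125 = 1553.875
Sxy = Σxy − (Σx)(Σy)/n = 2324.8 − 2062.525 = 262.275
b = Sxy/Sxx = 262.275/1553.875 = 0.168788
a = ȳ − b·x̄ = 9.775 − 0.168788·26.375 = 5.323224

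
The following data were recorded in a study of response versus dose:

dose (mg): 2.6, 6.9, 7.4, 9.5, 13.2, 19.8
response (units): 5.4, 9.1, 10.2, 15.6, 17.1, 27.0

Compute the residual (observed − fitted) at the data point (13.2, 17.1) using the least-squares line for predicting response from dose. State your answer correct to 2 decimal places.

n = 6, Σx = 59.4, Σy = 84.4, Σxy = 1060.83, Σx² = 765.66
Sxx = Σx² − (Σx)²/n = 765.66 − 588.06 = 177.6
Sxy = Σxy − (Σx)(Σy)/n = 1060.83 − 835.56 = 225.27
b = Sxy/Sxx = 225.27/177.6 = 1.268412
a = ȳ − b·x̄ = 14.066667 − 1.268412·9.9 = 1.509386
ŷ(13.2) = 1.509386 + 1.268412·13.2 = 18.252427
residual = y − ŷ = 17.1 − 18.252427 = -1.152427

-1.15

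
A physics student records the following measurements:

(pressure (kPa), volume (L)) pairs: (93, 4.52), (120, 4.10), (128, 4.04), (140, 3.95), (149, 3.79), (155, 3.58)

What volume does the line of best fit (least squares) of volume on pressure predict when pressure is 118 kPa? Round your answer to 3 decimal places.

4.174

n = 6, Σx = 785, Σy = 23.98, Σxy = 3102.09, Σx² = 105259
Sxx = Σx² − (Σx)²/n = 105259 − 102704.166667 = 2554.833333
Sxy = Σxy − (Σx)(Σy)/n = 3102.09 − 3137.383333 = -35.293333
b = Sxy/Sxx = -35.293333/2554.833333 = -0.013814
a = ȳ − b·x̄ = 3.996667 − (-0.013814)·130.833333 = 5.804043
ŷ(118) = a + b·118 = 5.804043 + (-0.013814)·118 = 4.173951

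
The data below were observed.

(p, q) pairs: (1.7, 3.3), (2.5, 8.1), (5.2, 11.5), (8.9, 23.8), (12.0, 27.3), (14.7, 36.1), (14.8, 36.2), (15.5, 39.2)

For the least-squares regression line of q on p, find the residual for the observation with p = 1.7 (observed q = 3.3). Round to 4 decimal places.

-1.0134

n = 8, Σx = 75.3, Σy = 185.5, Σxy = 2299.11, Σx² = 934.77
Sxx = Σx² − (Σx)²/n = 934.77 − 708.76125 = 226.00875
Sxy = Σxy − (Σx)(Σy)/n = 2299.11 − 1746.01875 = 553.09125
b = Sxy/Sxx = 553.09125/226.00875 = 2.447212
a = ȳ − b·x̄ = 23.1875 − 2.447212·9.4125 = 0.153120
ŷ(1.7) = 0.153120 + 2.447212·1.7 = 4.313380
residual = y − ŷ = 3.3 − 4.313380 = -1.013380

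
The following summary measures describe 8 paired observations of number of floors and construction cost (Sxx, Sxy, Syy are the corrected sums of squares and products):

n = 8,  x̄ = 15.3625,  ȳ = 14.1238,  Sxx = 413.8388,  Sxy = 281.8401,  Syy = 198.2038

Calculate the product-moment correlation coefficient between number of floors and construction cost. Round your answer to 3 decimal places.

0.984

r = Sxy/√(Sxx·Syy) = 281.8401/√(82024.422747) = 281.8401/286.399062 = 0.984082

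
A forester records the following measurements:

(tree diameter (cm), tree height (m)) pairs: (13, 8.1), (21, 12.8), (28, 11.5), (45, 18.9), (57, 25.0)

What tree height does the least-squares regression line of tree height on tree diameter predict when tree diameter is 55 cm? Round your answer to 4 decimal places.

23.3380

n = 5, Σx = 164, Σy = 76.3, Σxy = 2971.6, Σx² = 6668
Sxx = Σx² − (Σx)²/n = 6668 − 5379.2 = 1288.8
Sxy = Σxy − (Σx)(Σy)/n = 2971.6 − 2502.64 = 468.96
b = Sxy/Sxx = 468.96/1288.8 = 0.363873
a = ȳ − b·x̄ = 15.26 − 0.363873·32.8 = 3.324953
ŷ(55) = a + b·55 = 3.324953 + 0.363873·55 = 23.337989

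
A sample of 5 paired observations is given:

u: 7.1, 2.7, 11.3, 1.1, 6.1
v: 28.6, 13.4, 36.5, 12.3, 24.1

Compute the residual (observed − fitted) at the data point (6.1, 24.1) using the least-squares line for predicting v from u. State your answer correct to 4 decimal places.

0.0005

n = 5, Σx = 28.3, Σy = 114.9, Σxy = 812.23, Σx² = 223.81
Sxx = Σx² − (Σx)²/n = 223.81 − 160.178 = 63.632
Sxy = Σxy − (Σx)(Σy)/n = 812.23 − 650.334 = 161.896
b = Sxy/Sxx = 161.896/63.632 = 2.544254
a = ȳ − b·x̄ = 22.98 − 2.544254·5.66 = 8.579520
ŷ(6.1) = 8.579520 + 2.544254·6.1 = 24.099472
residual = y − ŷ = 24.1 − 24.099472 = 0.000528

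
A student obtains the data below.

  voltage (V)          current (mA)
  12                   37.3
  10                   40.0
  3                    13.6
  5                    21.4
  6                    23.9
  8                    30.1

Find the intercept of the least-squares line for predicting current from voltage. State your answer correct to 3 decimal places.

6.503

n = 6, Σx = 44, Σy = 166.3, Σxy = 1379.6, Σx² = 378
Sxx = Σx² − (Σx)²/n = 378 − 322.666667 = 55.333333
Sxy = Σxy − (Σx)(Σy)/n = 1379.6 − 1219.533333 = 160.066667
b = Sxy/Sxx = 160.066667/55.333333 = 2.892771
a = ȳ − b·x̄ = 27.716667 − 2.892771·7.333333 = 6.503012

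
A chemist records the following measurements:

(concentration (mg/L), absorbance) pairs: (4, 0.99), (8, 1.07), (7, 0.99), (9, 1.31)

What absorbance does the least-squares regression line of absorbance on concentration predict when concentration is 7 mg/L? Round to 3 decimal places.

1.090

n = 4, Σx = 28, Σy = 4.36, Σxy = 31.24, Σx² = 210
Sxx = Σx² − (Σx)²/n = 210 − 196 = 14
Sxy = Σxy − (Σx)(Σy)/n = 31.24 − 30.52 = 0.72
b = Sxy/Sxx = 0.72/14 = 0.051429
a = ȳ − b·x̄ = 1.09 − 0.051429·7 = 0.73
ŷ(7) = a + b·7 = 0.73 + 0.051429·7 = 1.09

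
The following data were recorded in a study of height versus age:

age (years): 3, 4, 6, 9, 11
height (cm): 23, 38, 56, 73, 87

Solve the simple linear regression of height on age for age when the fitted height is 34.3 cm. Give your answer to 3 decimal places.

3.818

n = 5, Σx = 33, Σy = 277, Σxy = 2171, Σx² = 263
Sxx = Σx² − (Σx)²/n = 263 − 217.8 = 45.2
Sxy = Σxy − (Σx)(Σy)/n = 2171 − 1828.2 = 342.8
b = Sxy/Sxx = 342.8/45.2 = 7.584071
a = ȳ − b·x̄ = 55.4 − 7.584071·6.6 = 5.345133
Set a + b·x = 34.3: x = (34.3 − 5.345133) / 7.584071 = 3.817853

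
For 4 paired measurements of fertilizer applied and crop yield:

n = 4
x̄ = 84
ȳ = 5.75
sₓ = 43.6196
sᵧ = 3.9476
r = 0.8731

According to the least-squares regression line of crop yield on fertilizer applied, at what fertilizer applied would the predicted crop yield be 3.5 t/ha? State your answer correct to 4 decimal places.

b = r · sᵧ/sₓ = 0.8731 · 3.9476/43.6196 = 0.079016
a = ȳ − b·x̄ = 5.75 − 0.079016·84 = -0.887350
Set a + b·x = 3.5: x = (3.5 − (-0.887350)) / 0.079016 = 55.524781

55.5248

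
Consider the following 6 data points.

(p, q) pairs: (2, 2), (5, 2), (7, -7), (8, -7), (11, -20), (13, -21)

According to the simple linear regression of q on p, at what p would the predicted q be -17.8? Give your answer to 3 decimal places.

n = 6, Σx = 46, Σy = -51, Σxy = -584, Σx² = 432
Sxx = Σx² − (Σx)²/n = 432 − 352.666667 = 79.333333
Sxy = Σxy − (Σx)(Σy)/n = -584 − (-391) = -193
b = Sxy/Sxx = -193/79.333333 = -2.432773
a = ȳ − b·x̄ = -8.5 − (-2.432773)·7.666667 = 10.151261
Set a + b·x = -17.8: x = (-17.8 − 10.151261) / (-2.432773) = 11.489465

11.489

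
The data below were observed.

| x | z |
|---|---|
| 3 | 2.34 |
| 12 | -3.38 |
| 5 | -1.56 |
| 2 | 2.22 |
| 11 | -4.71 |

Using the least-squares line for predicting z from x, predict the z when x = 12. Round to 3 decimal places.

-4.511

n = 5, Σx = 33, Σy = -5.09, Σxy = -88.71, Σx² = 303
Sxx = Σx² − (Σx)²/n = 303 − 217.8 = 85.2
Sxy = Σxy − (Σx)(Σy)/n = -88.71 − (-33.594) = -55.116
b = Sxy/Sxx = -55.116/85.2 = -0.646901
a = ȳ − b·x̄ = -1.018 − (-0.646901)·6.6 = 3.251549
ŷ(12) = a + b·12 = 3.251549 + (-0.646901)·12 = -4.511268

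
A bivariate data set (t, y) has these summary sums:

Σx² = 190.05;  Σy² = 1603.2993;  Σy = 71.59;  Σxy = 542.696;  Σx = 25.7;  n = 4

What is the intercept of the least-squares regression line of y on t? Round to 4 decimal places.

-3.4260

Sxx = Σx² − (Σx)²/n = 190.05 − 165.1225 = 24.9275
Sxy = Σxy − (Σx)(Σy)/n = 542.696 − 459.96575 = 82.73025
b = Sxy/Sxx = 82.73025/24.9275 = 3.318835
a = ȳ − b·x̄ = 17.8975 − 3.318835·6.425 = -3.426012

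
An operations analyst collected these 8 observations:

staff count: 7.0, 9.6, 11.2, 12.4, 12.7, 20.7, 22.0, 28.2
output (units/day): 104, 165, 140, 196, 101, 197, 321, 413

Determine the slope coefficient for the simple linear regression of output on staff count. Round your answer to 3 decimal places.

n = 8, Σx = 123.8, Σy = 1637, Σxy = 30379.6, Σx² = 2289.38
Sxx = Σx² − (Σx)²/n = 2289.38 − 1915.805 = 373.575
Sxy = Σxy − (Σx)(Σy)/n = 30379.6 − 25332.575 = 5047.025
b = Sxy/Sxx = 5047.025/373.575 = 13.510072

13.510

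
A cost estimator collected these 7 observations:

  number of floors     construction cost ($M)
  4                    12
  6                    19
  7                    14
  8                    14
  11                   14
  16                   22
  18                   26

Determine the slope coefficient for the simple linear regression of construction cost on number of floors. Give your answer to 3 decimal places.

0.819

n = 7, Σx = 70, Σy = 121, Σxy = 1346, Σx² = 866
Sxx = Σx² − (Σx)²/n = 866 − 700 = 166
Sxy = Σxy − (Σx)(Σy)/n = 1346 − 1210 = 136
b = Sxy/Sxx = 136/166 = 0.819277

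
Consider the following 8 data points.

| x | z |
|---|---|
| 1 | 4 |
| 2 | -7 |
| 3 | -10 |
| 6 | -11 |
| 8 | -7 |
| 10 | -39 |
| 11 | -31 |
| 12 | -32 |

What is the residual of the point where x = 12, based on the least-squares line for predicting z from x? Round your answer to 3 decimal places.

n = 8, Σx = 53, Σy = -133, Σxy = -1277, Σx² = 479
Sxx = Σx² − (Σx)²/n = 479 − 351.125 = 127.875
Sxy = Σxy − (Σx)(Σy)/n = -1277 − (-881.125) = -395.875
b = Sxy/Sxx = -395.875/127.875 = -3.095797
a = ȳ − b·x̄ = -16.625 − (-3.095797)·6.625 = 3.884653
ŷ(12) = 3.884653 + (-3.095797)·12 = -33.264907
residual = y − ŷ = -32 − (-33.264907) = 1.264907

1.265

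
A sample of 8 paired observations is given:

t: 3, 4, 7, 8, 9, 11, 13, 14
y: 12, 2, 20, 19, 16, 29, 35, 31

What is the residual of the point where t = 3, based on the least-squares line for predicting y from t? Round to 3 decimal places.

n = 8, Σx = 69, Σy = 164, Σxy = 1688, Σx² = 705
Sxx = Σx² − (Σx)²/n = 705 − 595.125 = 109.875
Sxy = Σxy − (Σx)(Σy)/n = 1688 − 1414.5 = 273.5
b = Sxy/Sxx = 273.5/109.875 = 2.489192
a = ȳ − b·x̄ = 20.5 − 2.489192·8.625 = -0.969283
ŷ(3) = -0.969283 + 2.489192·3 = 6.498294
residual = y − ŷ = 12 − 6.498294 = 5.501706

5.502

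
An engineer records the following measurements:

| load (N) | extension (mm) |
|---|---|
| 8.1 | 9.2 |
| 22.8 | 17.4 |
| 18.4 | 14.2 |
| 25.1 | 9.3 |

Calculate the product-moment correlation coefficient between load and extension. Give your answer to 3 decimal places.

0.377

n = 4, Σx = 74.4, Σy = 50.1, Σxy = 965.95, Σx² = 1554.02, Σy² = 675.53
Sxx = Σx² − (Σx)²/n = 1554.02 − 1383.84 = 170.18
Sxy = Σxy − (Σx)(Σy)/n = 965.95 − 931.86 = 34.09
Syy = Σy² − (Σy)²/n = 675.53 − 627.5025 = 48.0275
r = Sxy/√(Sxx·Syy) = 34.09/√(8173.31995) = 34.09/90.406415 = 0.377075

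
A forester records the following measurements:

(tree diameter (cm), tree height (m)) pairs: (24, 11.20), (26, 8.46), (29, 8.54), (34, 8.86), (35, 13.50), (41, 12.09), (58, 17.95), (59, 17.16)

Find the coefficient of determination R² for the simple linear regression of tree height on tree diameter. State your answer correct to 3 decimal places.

n = 8, Σx = 306, Σy = 97.76, Σxy = 4059.39, Σx² = 13000, Σy² = 1293.529
Sxx = Σx² − (Σx)²/n = 13000 − 11704.5 = 1295.5
Sxy = Σxy − (Σx)(Σy)/n = 4059.39 − 3739.32 = 320.07
Syy = Σy² − (Σy)²/n = 1293.529 − 1194.6272 = 98.9018
R² = Sxy²/(Sxx·Syy) = (320.07)²/(1295.5·98.9018) = 0.799555

0.800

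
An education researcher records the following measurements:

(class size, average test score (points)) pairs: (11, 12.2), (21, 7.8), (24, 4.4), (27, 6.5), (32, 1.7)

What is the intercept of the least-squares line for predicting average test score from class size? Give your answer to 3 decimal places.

n = 5, Σx = 115, Σy = 32.6, Σxy = 633.5, Σx² = 2891
Sxx = Σx² − (Σx)²/n = 2891 − 2645 = 246
Sxy = Σxy − (Σx)(Σy)/n = 633.5 − 749.8 = -116.3
b = Sxy/Sxx = -116.3/246 = -0.472764
a = ȳ − b·x̄ = 6.52 − (-0.472764)·23 = 17.393577

17.394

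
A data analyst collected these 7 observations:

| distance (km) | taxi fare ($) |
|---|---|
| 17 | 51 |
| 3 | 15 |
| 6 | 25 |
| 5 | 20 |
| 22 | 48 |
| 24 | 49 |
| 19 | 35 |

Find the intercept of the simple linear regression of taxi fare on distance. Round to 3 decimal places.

n = 7, Σx = 96, Σy = 243, Σxy = 4059, Σx² = 1780
Sxx = Σx² − (Σx)²/n = 1780 − 1316.571429 = 463.428571
Sxy = Σxy − (Σx)(Σy)/n = 4059 − 3332.571429 = 726.428571
b = Sxy/Sxx = 726.428571/463.428571 = 1.567509
a = ȳ − b·x̄ = 34.714286 − 1.567509·13.714286 = 13.217016

13.217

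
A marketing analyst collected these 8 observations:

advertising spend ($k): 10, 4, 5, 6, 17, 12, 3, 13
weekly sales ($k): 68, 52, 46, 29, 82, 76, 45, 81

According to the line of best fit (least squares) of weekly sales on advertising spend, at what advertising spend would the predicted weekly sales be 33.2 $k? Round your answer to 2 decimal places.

n = 8, Σx = 70, Σy = 479, Σxy = 4786, Σx² = 788
Sxx = Σx² − (Σx)²/n = 788 − 612.5 = 175.5
Sxy = Σxy − (Σx)(Σy)/n = 4786 − 4191.25 = 594.75
b = Sxy/Sxx = 594.75/175.5 = 3.388889
a = ȳ − b·x̄ = 59.875 − 3.388889·8.75 = 30.222222
Set a + b·x = 33.2: x = (33.2 − 30.222222) / 3.388889 = 0.878689

0.88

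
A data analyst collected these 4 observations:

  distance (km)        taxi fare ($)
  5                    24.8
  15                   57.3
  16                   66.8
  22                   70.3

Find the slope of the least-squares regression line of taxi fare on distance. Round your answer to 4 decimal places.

2.8221

n = 4, Σx = 58, Σy = 219.2, Σxy = 3598.9, Σx² = 990
Sxx = Σx² − (Σx)²/n = 990 − 841 = 149
Sxy = Σxy − (Σx)(Σy)/n = 3598.9 − 3178.4 = 420.5
b = Sxy/Sxx = 420.5/149 = 2.822148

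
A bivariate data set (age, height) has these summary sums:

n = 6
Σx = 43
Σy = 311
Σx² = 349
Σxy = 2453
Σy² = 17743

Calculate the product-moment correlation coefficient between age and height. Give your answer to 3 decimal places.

0.871

Sxx = Σx² − (Σx)²/n = 349 − 308.166667 = 40.833333
Sxy = Σxy − (Σx)(Σy)/n = 2453 − 2228.833333 = 224.166667
Syy = Σy² − (Σy)²/n = 17743 − 16120.166667 = 1622.833333
r = Sxy/√(Sxx·Syy) = 224.166667/√(66265.694444) = 224.166667/257.421239 = 0.870817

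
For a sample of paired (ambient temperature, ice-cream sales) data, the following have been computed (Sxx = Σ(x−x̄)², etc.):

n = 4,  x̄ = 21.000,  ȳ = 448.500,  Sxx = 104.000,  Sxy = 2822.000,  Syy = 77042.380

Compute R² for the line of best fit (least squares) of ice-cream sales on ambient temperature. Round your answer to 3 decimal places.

R² = Sxy²/(Sxx·Syy) = (2822)²/(104·77042.38) = 0.993919

0.994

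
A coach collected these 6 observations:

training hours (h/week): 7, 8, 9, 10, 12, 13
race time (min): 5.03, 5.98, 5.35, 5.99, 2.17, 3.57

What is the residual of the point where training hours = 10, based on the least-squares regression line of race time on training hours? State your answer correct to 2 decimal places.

1.39

n = 6, Σx = 59, Σy = 28.09, Σxy = 263.55, Σx² = 607
Sxx = Σx² − (Σx)²/n = 607 − 580.166667 = 26.833333
Sxy = Σxy − (Σx)(Σy)/n = 263.55 − 276.218333 = -12.668333
b = Sxy/Sxx = -12.668333/26.833333 = -0.472112
a = ȳ − b·x̄ = 4.681667 − (-0.472112)·9.833333 = 9.324099
ŷ(10) = 9.324099 + (-0.472112)·10 = 4.602981
residual = y − ŷ = 5.99 − 4.602981 = 1.387019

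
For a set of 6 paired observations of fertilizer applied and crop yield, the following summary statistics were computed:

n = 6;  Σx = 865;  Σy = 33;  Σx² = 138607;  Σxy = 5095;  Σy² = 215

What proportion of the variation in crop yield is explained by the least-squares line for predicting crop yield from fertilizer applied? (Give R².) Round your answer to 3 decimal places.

0.245

Sxx = Σx² − (Σx)²/n = 138607 − 124704.166667 = 13902.833333
Sxy = Σxy − (Σx)(Σy)/n = 5095 − 4757.5 = 337.5
Syy = Σy² − (Σy)²/n = 215 − 181.5 = 33.5
R² = Sxy²/(Sxx·Syy) = (337.5)²/(13902.833333·33.5) = 0.244568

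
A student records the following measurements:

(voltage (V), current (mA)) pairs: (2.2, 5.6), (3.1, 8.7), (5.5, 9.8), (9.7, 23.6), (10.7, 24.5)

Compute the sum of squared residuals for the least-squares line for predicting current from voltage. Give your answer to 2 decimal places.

12.50

n = 5, Σx = 31.2, Σy = 72.2, Σxy = 584.26, Σx² = 253.28, Σy² = 1360.3
Sxx = Σx² − (Σx)²/n = 253.28 − 194.688 = 58.592
Sxy = Σxy − (Σx)(Σy)/n = 584.26 − 450.528 = 133.732
Syy = Σy² − (Σy)²/n = 1360.3 − 1042.568 = 317.732
b = Sxy/Sxx = 133.732/58.592 = 2.282428
SSE = Syy − b·Sxy = 317.732 − 2.282428·133.732 = 12.498387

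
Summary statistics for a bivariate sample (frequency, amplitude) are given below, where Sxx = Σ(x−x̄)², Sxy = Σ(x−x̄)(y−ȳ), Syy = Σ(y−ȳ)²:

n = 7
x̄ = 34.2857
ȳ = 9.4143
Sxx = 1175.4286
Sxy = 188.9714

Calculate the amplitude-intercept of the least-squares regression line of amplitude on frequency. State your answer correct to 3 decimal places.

3.902

b = Sxy/Sxx = 188.9714/1175.4286 = 0.160768
a = ȳ − b·x̄ = 9.4143 − 0.160768·34.2857 = 3.902254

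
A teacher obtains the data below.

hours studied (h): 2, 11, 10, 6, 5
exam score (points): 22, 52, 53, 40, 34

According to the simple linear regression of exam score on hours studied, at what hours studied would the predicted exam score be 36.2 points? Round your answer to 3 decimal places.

5.641

n = 5, Σx = 34, Σy = 201, Σxy = 1556, Σx² = 286
Sxx = Σx² − (Σx)²/n = 286 − 231.2 = 54.8
Sxy = Σxy − (Σx)(Σy)/n = 1556 − 1366.8 = 189.2
b = Sxy/Sxx = 189.2/54.8 = 3.452555
a = ȳ − b·x̄ = 40.2 − 3.452555·6.8 = 16.722628
Set a + b·x = 36.2: x = (36.2 − 16.722628) / 3.452555 = 5.641438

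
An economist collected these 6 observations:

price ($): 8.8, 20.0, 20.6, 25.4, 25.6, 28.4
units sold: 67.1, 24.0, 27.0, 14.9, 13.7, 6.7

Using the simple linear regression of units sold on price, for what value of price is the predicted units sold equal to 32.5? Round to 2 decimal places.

19.20

n = 6, Σx = 128.8, Σy = 153.4, Σxy = 2546.14, Σx² = 3008.88
Sxx = Σx² − (Σx)²/n = 3008.88 − 2764.906667 = 243.973333
Sxy = Σxy − (Σx)(Σy)/n = 2546.14 − 3292.986667 = -746.846667
b = Sxy/Sxx = -746.846667/243.973333 = -3.061182
a = ȳ − b·x̄ = 25.566667 − (-3.061182)·21.466667 = 91.280031
Set a + b·x = 32.5: x = (32.5 − 91.280031) / (-3.061182) = 19.201746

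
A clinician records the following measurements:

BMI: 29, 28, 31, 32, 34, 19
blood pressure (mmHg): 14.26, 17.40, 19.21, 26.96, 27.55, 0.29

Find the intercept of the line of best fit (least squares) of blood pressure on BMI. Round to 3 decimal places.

n = 6, Σx = 173, Σy = 105.67, Σxy = 3301.18, Σx² = 5127
Sxx = Σx² − (Σx)²/n = 5127 − 4988.166667 = 138.833333
Sxy = Σxy − (Σx)(Σy)/n = 3301.18 − 3046.818333 = 254.361667
b = Sxy/Sxx = 254.361667/138.833333 = 1.832137
a = ȳ − b·x̄ = 17.611667 − 1.832137·28.833333 = -35.214946

-35.215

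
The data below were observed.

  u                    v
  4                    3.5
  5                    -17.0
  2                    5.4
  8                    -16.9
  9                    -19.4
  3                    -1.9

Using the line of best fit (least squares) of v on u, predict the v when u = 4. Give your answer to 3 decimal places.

n = 6, Σx = 31, Σy = -46.3, Σxy = -375.7, Σx² = 199
Sxx = Σx² − (Σx)²/n = 199 − 160.166667 = 38.833333
Sxy = Σxy − (Σx)(Σy)/n = -375.7 − (-239.216667) = -136.483333
b = Sxy/Sxx = -136.483333/38.833333 = -3.514592
a = ȳ − b·x̄ = -7.716667 − (-3.514592)·5.166667 = 10.442060
ŷ(4) = a + b·4 = 10.442060 + (-3.514592)·4 = -3.616309

-3.616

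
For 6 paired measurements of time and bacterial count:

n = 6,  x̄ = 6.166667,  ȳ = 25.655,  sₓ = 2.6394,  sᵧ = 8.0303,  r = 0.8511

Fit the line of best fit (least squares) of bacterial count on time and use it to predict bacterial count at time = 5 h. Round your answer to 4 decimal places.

b = r · sᵧ/sₓ = 0.8511 · 8.0303/2.6394 = 2.589448
a = ȳ − b·x̄ = 25.655 − 2.589448·6.166667 = 9.686738
ŷ(5) = a + b·5 = 9.686738 + 2.589448·5 = 22.633977

22.6340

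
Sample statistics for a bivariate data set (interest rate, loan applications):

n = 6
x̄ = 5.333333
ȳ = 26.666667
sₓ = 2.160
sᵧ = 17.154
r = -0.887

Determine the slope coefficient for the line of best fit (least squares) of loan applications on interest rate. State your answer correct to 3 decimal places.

b = r · sᵧ/sₓ = -0.887 · 17.154/2.16 = -7.044258

-7.044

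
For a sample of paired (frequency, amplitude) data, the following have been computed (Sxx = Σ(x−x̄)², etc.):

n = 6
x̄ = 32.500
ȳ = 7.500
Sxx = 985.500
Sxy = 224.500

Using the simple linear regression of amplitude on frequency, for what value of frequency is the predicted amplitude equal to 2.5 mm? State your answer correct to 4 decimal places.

10.5512

b = Sxy/Sxx = 224.5/985.5 = 0.227803
a = ȳ − b·x̄ = 7.5 − 0.227803·32.5 = 0.096398
Set a + b·x = 2.5: x = (2.5 − 0.096398) / 0.227803 = 10.551225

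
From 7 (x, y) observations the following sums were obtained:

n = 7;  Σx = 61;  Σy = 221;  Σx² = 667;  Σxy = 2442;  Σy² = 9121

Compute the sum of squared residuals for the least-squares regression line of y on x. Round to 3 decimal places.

176.600

Sxx = Σx² − (Σx)²/n = 667 − 531.571429 = 135.428571
Sxy = Σxy − (Σx)(Σy)/n = 2442 − 1925.857143 = 516.142857
Syy = Σy² − (Σy)²/n = 9121 − 6977.285714 = 2143.714286
b = Sxy/Sxx = 516.142857/135.428571 = 3.811181
SSE = Syy − b·Sxy = 2143.714286 − 3.811181·516.142857 = 176.600211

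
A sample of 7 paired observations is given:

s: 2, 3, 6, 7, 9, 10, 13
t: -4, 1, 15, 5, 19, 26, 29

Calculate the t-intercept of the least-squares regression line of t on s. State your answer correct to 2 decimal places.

-8.86

n = 7, Σx = 50, Σy = 91, Σxy = 928, Σx² = 448
Sxx = Σx² − (Σx)²/n = 448 − 357.142857 = 90.857143
Sxy = Σxy − (Σx)(Σy)/n = 928 − 650 = 278
b = Sxy/Sxx = 278/90.857143 = 3.059748
a = ȳ − b·x̄ = 13 − 3.059748·7.142857 = -8.855346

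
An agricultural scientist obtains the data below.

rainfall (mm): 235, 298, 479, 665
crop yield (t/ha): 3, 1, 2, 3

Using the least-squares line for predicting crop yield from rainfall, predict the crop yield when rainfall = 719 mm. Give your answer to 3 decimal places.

2.736

n = 4, Σx = 1677, Σy = 9, Σxy = 3956, Σx² = 815695
Sxx = Σx² − (Σx)²/n = 815695 − 703082.25 = 112612.75
Sxy = Σxy − (Σx)(Σy)/n = 3956 − 3773.25 = 182.75
b = Sxy/Sxx = 182.75/112612.75 = 0.001623
a = ȳ − b·x̄ = 2.25 − 0.001623·419.25 = 1.569634
ŷ(719) = a + b·719 = 1.569634 + 0.001623·719 = 2.736440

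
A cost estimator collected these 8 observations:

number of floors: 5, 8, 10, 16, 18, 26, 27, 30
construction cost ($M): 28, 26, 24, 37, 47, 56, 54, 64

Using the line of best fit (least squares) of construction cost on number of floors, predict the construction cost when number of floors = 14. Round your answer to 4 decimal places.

36.5032

n = 8, Σx = 140, Σy = 336, Σxy = 6860, Σx² = 3074
Sxx = Σx² − (Σx)²/n = 3074 − 2450 = 624
Sxy = Σxy − (Σx)(Σy)/n = 6860 − 5880 = 980
b = Sxy/Sxx = 980/624 = 1.570513
a = ȳ − b·x̄ = 42 − 1.570513·17.5 = 14.516026
ŷ(14) = a + b·14 = 14.516026 + 1.570513·14 = 36.503205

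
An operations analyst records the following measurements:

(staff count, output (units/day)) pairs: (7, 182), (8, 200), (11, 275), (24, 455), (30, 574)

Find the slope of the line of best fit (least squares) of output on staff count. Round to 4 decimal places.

n = 5, Σx = 80, Σy = 1686, Σxy = 34039, Σx² = 1710
Sxx = Σx² − (Σx)²/n = 1710 − 1280 = 430
Sxy = Σxy − (Σx)(Σy)/n = 34039 − 26976 = 7063
b = Sxy/Sxx = 7063/430 = 16.425581

16.4256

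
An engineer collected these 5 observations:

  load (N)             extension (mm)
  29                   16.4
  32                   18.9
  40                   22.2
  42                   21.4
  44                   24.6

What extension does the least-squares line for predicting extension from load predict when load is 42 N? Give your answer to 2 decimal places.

22.81

n = 5, Σx = 187, Σy = 103.5, Σxy = 3949.6, Σx² = 7165
Sxx = Σx² − (Σx)²/n = 7165 − 6993.8 = 171.2
Sxy = Σxy − (Σx)(Σy)/n = 3949.6 − 3870.9 = 78.7
b = Sxy/Sxx = 78.7/171.2 = 0.459696
a = ȳ − b·x̄ = 20.7 − 0.459696·37.4 = 3.507360
ŷ(42) = a + b·42 = 3.507360 + 0.459696·42 = 22.814603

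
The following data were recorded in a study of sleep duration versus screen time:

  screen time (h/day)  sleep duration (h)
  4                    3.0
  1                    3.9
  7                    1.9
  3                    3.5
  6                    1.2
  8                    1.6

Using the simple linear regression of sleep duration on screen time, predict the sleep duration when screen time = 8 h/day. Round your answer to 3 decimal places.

1.309

n = 6, Σx = 29, Σy = 15.1, Σxy = 59.7, Σx² = 175
Sxx = Σx² − (Σx)²/n = 175 − 140.166667 = 34.833333
Sxy = Σxy − (Σx)(Σy)/n = 59.7 − 72.983333 = -13.283333
b = Sxy/Sxx = -13.283333/34.833333 = -0.381340
a = ȳ − b·x̄ = 2.516667 − (-0.381340)·4.833333 = 4.359809
ŷ(8) = a + b·8 = 4.359809 + (-0.381340)·8 = 1.309091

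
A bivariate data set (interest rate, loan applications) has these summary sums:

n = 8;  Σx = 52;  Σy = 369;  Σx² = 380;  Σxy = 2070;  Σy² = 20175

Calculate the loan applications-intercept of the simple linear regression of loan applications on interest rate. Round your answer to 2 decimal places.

Sxx = Σx² − (Σx)²/n = 380 − 338 = 42
Sxy = Σxy − (Σx)(Σy)/n = 2070 − 2398.5 = -328.5
b = Sxy/Sxx = -328.5/42 = -7.821429
a = ȳ − b·x̄ = 46.125 − (-7.821429)·6.5 = 96.964286

96.96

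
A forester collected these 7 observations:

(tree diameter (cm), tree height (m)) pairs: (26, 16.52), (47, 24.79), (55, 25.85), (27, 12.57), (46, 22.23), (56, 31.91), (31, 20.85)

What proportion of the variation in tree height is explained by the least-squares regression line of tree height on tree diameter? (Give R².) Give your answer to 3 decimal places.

0.823

n = 7, Σx = 288, Σy = 154.72, Σxy = 6811.68, Σx² = 12852, Σy² = 3660.8254
Sxx = Σx² − (Σx)²/n = 12852 − 11849.142857 = 1002.857143
Sxy = Σxy − (Σx)(Σy)/n = 6811.68 − 6365.622857 = 446.057143
Syy = Σy² − (Σy)²/n = 3660.8254 − 3419.754057 = 241.071343
R² = Sxy²/(Sxx·Syy) = (446.057143)²/(1002.857143·241.071343) = 0.822993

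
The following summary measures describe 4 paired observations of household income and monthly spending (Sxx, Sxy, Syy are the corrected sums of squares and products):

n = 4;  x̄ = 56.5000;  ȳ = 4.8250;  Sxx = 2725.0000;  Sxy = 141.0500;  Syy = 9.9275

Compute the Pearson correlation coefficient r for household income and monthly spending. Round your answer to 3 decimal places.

0.858

r = Sxy/√(Sxx·Syy) = 141.05/√(27052.4375) = 141.05/164.476252 = 0.857571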